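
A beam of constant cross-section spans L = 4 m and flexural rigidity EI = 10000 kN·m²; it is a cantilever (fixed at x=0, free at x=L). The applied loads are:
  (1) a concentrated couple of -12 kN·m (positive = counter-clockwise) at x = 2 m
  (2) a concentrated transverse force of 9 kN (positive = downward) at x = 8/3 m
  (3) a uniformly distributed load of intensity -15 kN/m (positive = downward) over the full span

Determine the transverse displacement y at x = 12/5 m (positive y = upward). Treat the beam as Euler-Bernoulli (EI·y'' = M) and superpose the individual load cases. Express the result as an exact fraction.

Load 1 — applied couple M₀=-12 kN·m at a=2 m (b=L-a=2):
  y_1 = M₀a(2x-a)/(2EI)  [x>a] = (-12)·2·(2·(12/5)-2)/(2·10000) = -21/6250 m
Load 2 — point force P=9 kN at a=8/3 m (b=L-a=4/3):
  y_2 = -Px²(3a-x)/(6EI)  [x≤a] = -9·(12/5)²·(3·(8/3)-(12/5))/(6·10000) = -378/78125 m
Load 3 — uniform load w=-15 kN/m over full span:
  y_3 = -wx²(x²-4Lx+6L²)/(24EI) = -(-15)·(12/5)²·((12/5)²-4·4·(12/5)+6·4²)/(24·10000) = 1782/78125 m
Superposition: y = Σ y_i = 2283/156250 m ≈ 0.014611 m

y(12/5) = 2283/156250 m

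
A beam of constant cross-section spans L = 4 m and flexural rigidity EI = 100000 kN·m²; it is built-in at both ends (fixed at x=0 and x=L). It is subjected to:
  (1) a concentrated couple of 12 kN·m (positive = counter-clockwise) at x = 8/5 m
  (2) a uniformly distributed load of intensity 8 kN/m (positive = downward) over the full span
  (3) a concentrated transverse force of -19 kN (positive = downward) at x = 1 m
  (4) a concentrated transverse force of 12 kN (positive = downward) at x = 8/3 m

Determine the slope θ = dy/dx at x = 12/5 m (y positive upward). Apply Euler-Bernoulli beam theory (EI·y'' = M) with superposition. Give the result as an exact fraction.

Load 1 — applied couple M₀=12 kN·m at a=8/5 m (b=L-a=12/5):
  θ_1 = (R_Ax²/2 - M_Ax - M₀(x-a))/EI  [x>a] with R_A=108/25, M_A=36/25 = ((108/25)·(12/5)²/2 - (36/25)·(12/5) - 12·((12/5)-(8/5)))/100000 = -12/1953125 rad
Load 2 — uniform load w=8 kN/m over full span:
  θ_2 = -wx(L-x)(L-2x)/(12EI) = -8·(12/5)·(4-(12/5))·(4-2·(12/5))/(12·100000) = 8/390625 rad
Load 3 — point force P=-19 kN at a=1 m (b=L-a=3):
  θ_3 = Pa²(L-x)(2bL-(3b+a)(L-x))/(2L³EI)  [x>a] = (-19)·1²·(4-(12/5))·(2·3·4-(3·3+1)·(4-(12/5)))/(2·4³·100000) = -19/1000000 rad
Load 4 — point force P=12 kN at a=8/3 m (b=L-a=4/3):
  θ_4 = -Pb²x(2aL-(3a+b)x)/(2L³EI)  [x≤a] = -12·(4/3)²·(12/5)·(2·(8/3)·4-(3·(8/3)+(4/3))·(12/5))/(2·4³·100000) = 1/234375 rad
Superposition: θ = Σ θ_i = -149/375000000 rad ≈ -0.000000 rad

θ(12/5) = -149/375000000 rad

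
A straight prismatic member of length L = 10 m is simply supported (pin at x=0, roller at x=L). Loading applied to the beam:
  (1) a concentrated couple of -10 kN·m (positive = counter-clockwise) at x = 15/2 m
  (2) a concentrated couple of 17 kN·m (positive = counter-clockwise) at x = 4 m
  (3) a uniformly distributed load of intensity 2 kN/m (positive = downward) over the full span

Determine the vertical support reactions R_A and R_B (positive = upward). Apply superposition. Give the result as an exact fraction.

Load 1 — applied couple M₀=-10 kN·m at a=15/2 m (b=L-a=5/2):
  R_A = M₀/L = (-10)/10 = -1 kN
  R_B = -M₀/L = -(-10)/10 = 1 kN
Load 2 — applied couple M₀=17 kN·m at a=4 m (b=L-a=6):
  R_A = M₀/L = 17/10 kN
  R_B = -M₀/L = -17/10 kN
Load 3 — uniform load w=2 kN/m over full span:
  R_A = wL/2 = 2·10/2 = 10 kN
  R_B = wL/2 = 2·10/2 = 10 kN
Superposition: R_A = 107/10 kN, R_B = 93/10 kN

R_A = 107/10 kN, R_B = 93/10 kN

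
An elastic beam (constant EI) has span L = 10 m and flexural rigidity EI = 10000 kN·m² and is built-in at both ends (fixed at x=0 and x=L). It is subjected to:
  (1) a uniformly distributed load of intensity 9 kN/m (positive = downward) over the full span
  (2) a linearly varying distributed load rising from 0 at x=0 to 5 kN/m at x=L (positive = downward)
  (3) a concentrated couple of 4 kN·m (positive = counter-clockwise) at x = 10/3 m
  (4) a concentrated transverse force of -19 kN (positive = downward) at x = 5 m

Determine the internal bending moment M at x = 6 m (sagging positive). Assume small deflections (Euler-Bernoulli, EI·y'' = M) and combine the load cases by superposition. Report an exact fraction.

Load 1 — uniform load w=9 kN/m over full span:
  M_1 = wLx/2 - wL²/12 - wx²/2 = 9·10·6/2 - 9·10²/12 - 9·6²/2 = 33 kN·m
Load 2 — triangular load w₀=5 kN/m (0→w₀ over full span):
  M_2 = 3w₀Lx/20 - w₀L²/30 - w₀x³/(6L) = 3·5·10·6/20 - 5·10²/30 - 5·6³/(6·10) = 31/3 kN·m
Load 3 — applied couple M₀=4 kN·m at a=10/3 m (b=L-a=20/3):
  M_3 = R_Ax - M_A - M₀  [x>a] with R_A=8/15, M_A=0 = (8/15)·6 - 0 - 4 = -4/5 kN·m
Load 4 — point force P=-19 kN at a=5 m (b=L-a=5):
  M_4 = Pa²(a+3b)(L-x)/L³ - Pa²b/L²  [x>a] = (-19)·5²·(5+3·5)·(10-6)/10³ - (-19)·5²·5/10² = -57/4 kN·m
Superposition: M = Σ M_i = 1697/60 kN·m ≈ 28.283333 kN·m

M(6) = 1697/60 kN·m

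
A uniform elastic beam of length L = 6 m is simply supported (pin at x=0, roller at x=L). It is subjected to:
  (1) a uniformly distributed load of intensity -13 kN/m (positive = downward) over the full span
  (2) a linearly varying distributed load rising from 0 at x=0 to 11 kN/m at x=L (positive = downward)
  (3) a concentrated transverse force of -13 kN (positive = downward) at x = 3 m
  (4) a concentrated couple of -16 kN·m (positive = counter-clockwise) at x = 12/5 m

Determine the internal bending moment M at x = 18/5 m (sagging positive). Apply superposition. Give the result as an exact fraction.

M(18/5) = -5002/125 kN·m

Load 1 — uniform load w=-13 kN/m over full span:
  M_1 = wx(L-x)/2 = (-13)·(18/5)·(6-(18/5))/2 = -1404/25 kN·m
Load 2 — triangular load w₀=11 kN/m (0→w₀ over full span):
  M_2 = w₀Lx/6 - w₀x³/(6L) = 11·6·(18/5)/6 - 11·(18/5)³/(6·6) = 3168/125 kN·m
Load 3 — point force P=-13 kN at a=3 m (b=L-a=3):
  M_3 = Pa(L-x)/L  [x>a] = (-13)·3·(6-(18/5))/6 = -78/5 kN·m
Load 4 — applied couple M₀=-16 kN·m at a=12/5 m (b=L-a=18/5):
  M_4 = M₀x/L - M₀  [x>a] = (-16)·(18/5)/6 - (-16) = 32/5 kN·m
Superposition: M = Σ M_i = -5002/125 kN·m ≈ -40.016000 kN·m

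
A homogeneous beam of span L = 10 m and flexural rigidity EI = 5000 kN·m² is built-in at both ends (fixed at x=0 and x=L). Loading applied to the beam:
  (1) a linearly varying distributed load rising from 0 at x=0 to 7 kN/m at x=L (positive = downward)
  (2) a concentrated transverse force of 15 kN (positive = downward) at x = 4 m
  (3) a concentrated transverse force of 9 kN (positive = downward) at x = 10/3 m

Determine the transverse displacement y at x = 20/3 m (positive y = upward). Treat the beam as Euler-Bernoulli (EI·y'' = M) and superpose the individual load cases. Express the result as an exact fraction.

Load 1 — triangular load w₀=7 kN/m (0→w₀ over full span):
  y_1 = -w₀x²(L-x)²(x+2L)/(120LEI) = -7·(20/3)²·(10-(20/3))²·((20/3)+2·10)/(120·10·5000) = -56/3645 m
Load 2 — point force P=15 kN at a=4 m (b=L-a=6):
  y_2 = -Pa²(L-x)²(3bL-(3b+a)(L-x))/(6L³EI)  [x>a] = -15·4²·(10-(20/3))²·(3·6·10-(3·6+4)·(10-(20/3)))/(6·10³·5000) = -32/3375 m
Load 3 — point force P=9 kN at a=10/3 m (b=L-a=20/3):
  y_3 = -Pa²(L-x)²(3bL-(3b+a)(L-x))/(6L³EI)  [x>a] = -9·(10/3)²·(10-(20/3))²·(3·(20/3)·10-(3·(20/3)+(10/3))·(10-(20/3)))/(6·10³·5000) = -11/2430 m
Superposition: y = Σ y_i = -5353/182250 m ≈ -0.029372 m

y(20/3) = -5353/182250 m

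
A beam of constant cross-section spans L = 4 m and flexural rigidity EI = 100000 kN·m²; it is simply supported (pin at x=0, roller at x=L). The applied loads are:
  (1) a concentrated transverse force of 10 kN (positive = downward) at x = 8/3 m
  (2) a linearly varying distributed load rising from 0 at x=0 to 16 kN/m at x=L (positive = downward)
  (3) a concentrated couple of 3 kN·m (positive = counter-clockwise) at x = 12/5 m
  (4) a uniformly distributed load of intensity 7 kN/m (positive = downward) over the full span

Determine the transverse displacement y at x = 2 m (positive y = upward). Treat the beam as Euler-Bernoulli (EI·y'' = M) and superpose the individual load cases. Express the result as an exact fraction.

y(2) = -126437/202500000 m

Load 1 — point force P=10 kN at a=8/3 m (b=L-a=4/3):
  y_1 = -Pbx(L²-b²-x²)/(6LEI)  [x≤a] = -10·(4/3)·2·(4²-(4/3)²-2²)/(6·4·100000) = -23/202500 m
Load 2 — triangular load w₀=16 kN/m (0→w₀ over full span):
  y_2 = -w₀x(7L⁴-10L²x²+3x⁴)/(360LEI) = -16·2·(7·4⁴-10·4²·2²+3·2⁴)/(360·4·100000) = -1/3750 m
Load 3 — applied couple M₀=3 kN·m at a=12/5 m (b=L-a=8/5):
  y_3 = (M₀x³/(6L)+C₁x)/EI  [x≤a] with C₁=M₀(3b²-L²)/(6L)=-26/25 = (3·2³/(6·4)+(-26/25)·2)/100000 = -27/2500000 m
Load 4 — uniform load w=7 kN/m over full span:
  y_4 = -wx(L³-2Lx²+x³)/(24EI) = -7·2·(4³-2·4·2²+2³)/(24·100000) = -7/30000 m
Superposition: y = Σ y_i = -126437/202500000 m ≈ -0.000624 m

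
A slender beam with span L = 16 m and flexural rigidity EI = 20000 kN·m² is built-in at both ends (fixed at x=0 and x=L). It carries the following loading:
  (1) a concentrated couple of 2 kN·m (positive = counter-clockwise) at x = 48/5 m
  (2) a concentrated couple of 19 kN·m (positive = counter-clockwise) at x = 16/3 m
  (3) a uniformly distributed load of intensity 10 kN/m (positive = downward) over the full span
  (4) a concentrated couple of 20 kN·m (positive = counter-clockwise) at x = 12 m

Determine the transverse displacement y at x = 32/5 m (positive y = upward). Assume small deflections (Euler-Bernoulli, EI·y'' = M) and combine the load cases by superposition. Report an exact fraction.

y(32/5) = -154912/1953125 m

Load 1 — applied couple M₀=2 kN·m at a=48/5 m (b=L-a=32/5):
  y_1 = (R_Ax³/6 - M_Ax²/2)/EI  [x≤a] with R_A=9/50, M_A=16/25 = ((9/50)·(32/5)³/6 - (16/25)·(32/5)²/2)/20000 = -512/1953125 m
Load 2 — applied couple M₀=19 kN·m at a=16/3 m (b=L-a=32/3):
  y_2 = (R_Ax³/6 - M_Ax²/2 - M₀(x-a)²/2)/EI  [x>a] with R_A=19/12, M_A=0 = ((19/12)·(32/5)³/6 - 0·(32/5)²/2 - 19·((32/5)-(16/3))²/2)/20000 = 228/78125 m
Load 3 — uniform load w=10 kN/m over full span:
  y_3 = -wx²(L-x)²/(24EI) = -10·(32/5)²·(16-(32/5))²/(24·20000) = -6144/78125 m
Load 4 — applied couple M₀=20 kN·m at a=12 m (b=L-a=4):
  y_4 = (R_Ax³/6 - M_Ax²/2)/EI  [x≤a] with R_A=45/32, M_A=25/4 = ((45/32)·(32/5)³/6 - (25/4)·(32/5)²/2)/20000 = -52/15625 m
Superposition: y = Σ y_i = -154912/1953125 m ≈ -0.079315 m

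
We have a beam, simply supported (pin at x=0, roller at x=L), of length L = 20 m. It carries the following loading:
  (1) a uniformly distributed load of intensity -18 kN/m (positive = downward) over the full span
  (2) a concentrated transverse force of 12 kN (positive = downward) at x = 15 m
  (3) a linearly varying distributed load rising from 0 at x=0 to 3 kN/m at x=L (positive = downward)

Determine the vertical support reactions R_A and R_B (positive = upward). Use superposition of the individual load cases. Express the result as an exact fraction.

R_A = -167 kN, R_B = -151 kN

Load 1 — uniform load w=-18 kN/m over full span:
  R_A = wL/2 = (-18)·20/2 = -180 kN
  R_B = wL/2 = (-18)·20/2 = -180 kN
Load 2 — point force P=12 kN at a=15 m (b=L-a=5):
  R_A = Pb/L = 12·5/20 = 3 kN
  R_B = Pa/L = 12·15/20 = 9 kN
Load 3 — triangular load w₀=3 kN/m (0→w₀ over full span):
  R_A = w₀L/6 = 3·20/6 = 10 kN
  R_B = w₀L/3 = 3·20/3 = 20 kN
Superposition: R_A = -167 kN, R_B = -151 kN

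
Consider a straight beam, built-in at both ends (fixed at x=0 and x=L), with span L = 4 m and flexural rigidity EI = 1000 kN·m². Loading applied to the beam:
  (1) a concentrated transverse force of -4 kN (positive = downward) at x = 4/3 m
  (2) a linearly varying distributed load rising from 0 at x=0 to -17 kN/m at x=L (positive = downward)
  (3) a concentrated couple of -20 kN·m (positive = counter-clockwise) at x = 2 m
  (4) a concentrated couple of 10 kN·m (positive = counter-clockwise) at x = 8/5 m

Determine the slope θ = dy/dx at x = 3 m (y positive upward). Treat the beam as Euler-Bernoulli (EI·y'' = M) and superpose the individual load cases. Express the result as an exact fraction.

Load 1 — point force P=-4 kN at a=4/3 m (b=L-a=8/3):
  θ_1 = Pa²(L-x)(2bL-(3b+a)(L-x))/(2L³EI)  [x>a] = (-4)·(4/3)²·(4-3)·(2·(8/3)·4-(3·(8/3)+(4/3))·(4-3))/(2·4³·1000) = -1/1500 rad
Load 2 — triangular load w₀=-17 kN/m (0→w₀ over full span):
  θ_2 = -w₀(2x(L-x)(L-2x)(x+2L)+x²(L-x)²)/(120LEI) = -(-17)·(2·3·(4-3)·(4-2·3)·(3+2·4)+3²·(4-3)²)/(120·4·1000) = -697/160000 rad
Load 3 — applied couple M₀=-20 kN·m at a=2 m (b=L-a=2):
  θ_3 = (R_Ax²/2 - M_Ax - M₀(x-a))/EI  [x>a] with R_A=-15/2, M_A=-5 = ((-15/2)·3²/2 - (-5)·3 - (-20)·(3-2))/1000 = 1/800 rad
Load 4 — applied couple M₀=10 kN·m at a=8/5 m (b=L-a=12/5):
  θ_4 = (R_Ax²/2 - M_Ax - M₀(x-a))/EI  [x>a] with R_A=18/5, M_A=6/5 = ((18/5)·3²/2 - (6/5)·3 - 10·(3-(8/5)))/1000 = -7/5000 rad
Superposition: θ = Σ θ_i = -2483/480000 rad ≈ -0.005173 rad

θ(3) = -2483/480000 rad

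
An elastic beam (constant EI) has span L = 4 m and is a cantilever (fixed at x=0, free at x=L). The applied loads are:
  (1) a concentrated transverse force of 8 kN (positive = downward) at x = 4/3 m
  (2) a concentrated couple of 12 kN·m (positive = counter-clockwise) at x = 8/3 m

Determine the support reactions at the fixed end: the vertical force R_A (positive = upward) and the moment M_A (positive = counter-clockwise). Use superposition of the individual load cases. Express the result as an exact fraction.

Load 1 — point force P=8 kN at a=4/3 m (b=L-a=8/3):
  R_A = P = 8 kN
  M_A = Pa = 8·(4/3) = 32/3 kN·m
Load 2 — applied couple M₀=12 kN·m at a=8/3 m (b=L-a=4/3):
  R_A = 0 kN
  M_A = -M₀ = -12 kN·m
Superposition: R_A = 8 kN, M_A = -4/3 kN·m

R_A = 8 kN, M_A = -4/3 kN·m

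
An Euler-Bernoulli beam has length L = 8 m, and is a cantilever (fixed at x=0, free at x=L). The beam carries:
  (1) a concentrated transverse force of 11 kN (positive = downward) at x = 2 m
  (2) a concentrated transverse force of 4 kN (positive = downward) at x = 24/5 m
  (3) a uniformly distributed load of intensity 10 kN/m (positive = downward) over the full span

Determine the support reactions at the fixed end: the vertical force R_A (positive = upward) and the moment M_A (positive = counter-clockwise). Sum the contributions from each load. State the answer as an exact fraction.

Load 1 — point force P=11 kN at a=2 m (b=L-a=6):
  R_A = P = 11 kN
  M_A = Pa = 11·2 = 22 kN·m
Load 2 — point force P=4 kN at a=24/5 m (b=L-a=16/5):
  R_A = P = 4 kN
  M_A = Pa = 4·(24/5) = 96/5 kN·m
Load 3 — uniform load w=10 kN/m over full span:
  R_A = wL = 10·8 = 80 kN
  M_A = wL²/2 = 10·8²/2 = 320 kN·m
Superposition: R_A = 95 kN, M_A = 1806/5 kN·m

R_A = 95 kN, M_A = 1806/5 kN·m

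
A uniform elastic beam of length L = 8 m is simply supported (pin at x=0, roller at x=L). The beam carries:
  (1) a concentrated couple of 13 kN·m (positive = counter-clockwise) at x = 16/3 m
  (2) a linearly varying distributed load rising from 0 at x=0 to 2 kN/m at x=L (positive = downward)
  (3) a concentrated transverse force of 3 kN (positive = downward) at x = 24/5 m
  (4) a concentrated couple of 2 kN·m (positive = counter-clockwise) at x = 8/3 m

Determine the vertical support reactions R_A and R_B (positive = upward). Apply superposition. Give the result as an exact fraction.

Load 1 — applied couple M₀=13 kN·m at a=16/3 m (b=L-a=8/3):
  R_A = M₀/L = 13/8 kN
  R_B = -M₀/L = -13/8 kN
Load 2 — triangular load w₀=2 kN/m (0→w₀ over full span):
  R_A = w₀L/6 = 2·8/6 = 8/3 kN
  R_B = w₀L/3 = 2·8/3 = 16/3 kN
Load 3 — point force P=3 kN at a=24/5 m (b=L-a=16/5):
  R_A = Pb/L = 3·(16/5)/8 = 6/5 kN
  R_B = Pa/L = 3·(24/5)/8 = 9/5 kN
Load 4 — applied couple M₀=2 kN·m at a=8/3 m (b=L-a=16/3):
  R_A = M₀/L = 2/8 = 1/4 kN
  R_B = -M₀/L = -2/8 = -1/4 kN
Superposition: R_A = 689/120 kN, R_B = 631/120 kN

R_A = 689/120 kN, R_B = 631/120 kN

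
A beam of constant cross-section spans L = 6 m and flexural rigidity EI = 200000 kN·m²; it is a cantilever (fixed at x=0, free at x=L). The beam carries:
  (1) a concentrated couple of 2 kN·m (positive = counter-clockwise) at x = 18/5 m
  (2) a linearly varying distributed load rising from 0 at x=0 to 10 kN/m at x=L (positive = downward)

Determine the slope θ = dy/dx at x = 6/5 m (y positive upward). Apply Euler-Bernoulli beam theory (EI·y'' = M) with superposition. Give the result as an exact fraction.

Load 1 — applied couple M₀=2 kN·m at a=18/5 m (b=L-a=12/5):
  θ_1 = M₀x/EI  [x≤a] = 2·(6/5)/200000 = 3/250000 rad
Load 2 — triangular load w₀=10 kN/m (0→w₀ over full span):
  θ_2 = (w₀Lx²/4-w₀L²x/3-w₀x⁴/(24L))/EI = (10·6·(6/5)²/4-10·6²·(6/5)/3-10·(6/5)⁴/(24·6))/200000 = -7659/12500000 rad
Superposition: θ = Σ θ_i = -7509/12500000 rad ≈ -0.000601 rad

θ(6/5) = -7509/12500000 rad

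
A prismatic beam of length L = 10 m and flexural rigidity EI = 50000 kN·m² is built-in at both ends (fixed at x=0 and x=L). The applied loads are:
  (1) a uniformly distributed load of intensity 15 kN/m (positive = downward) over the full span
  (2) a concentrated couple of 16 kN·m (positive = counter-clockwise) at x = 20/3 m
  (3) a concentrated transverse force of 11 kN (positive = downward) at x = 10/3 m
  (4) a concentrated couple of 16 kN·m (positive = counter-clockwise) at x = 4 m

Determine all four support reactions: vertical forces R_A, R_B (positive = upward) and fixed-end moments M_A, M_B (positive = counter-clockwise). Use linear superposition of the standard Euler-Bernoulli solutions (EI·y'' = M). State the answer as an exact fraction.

R_A = 295601/3375 kN, M_A = 100271/675 kN·m, R_B = 247774/3375 kN, M_B = -86419/675 kN·m

Load 1 — uniform load w=15 kN/m over full span:
  R_A = wL/2 = 15·10/2 = 75 kN
  M_A = wL²/12 = 15·10²/12 = 125 kN·m
  R_B = wL/2 = 15·10/2 = 75 kN
  M_B = -wL²/12 = -15·10²/12 = -125 kN·m
Load 2 — applied couple M₀=16 kN·m at a=20/3 m (b=L-a=10/3):
  R_A = 6M₀ab/L³ = 6·16·(20/3)·(10/3)/10³ = 32/15 kN
  M_A = M₀b(2a-b)/L² = 16·(10/3)·(2·(20/3)-(10/3))/10² = 16/3 kN·m
  R_B = -6M₀ab/L³ = -6·16·(20/3)·(10/3)/10³ = -32/15 kN
  M_B = M₀a(2b-a)/L² = 16·(20/3)·(2·(10/3)-(20/3))/10² = 0 kN·m
Load 3 — point force P=11 kN at a=10/3 m (b=L-a=20/3):
  R_A = Pb²(3a+b)/L³ = 11·(20/3)²·(3·(10/3)+(20/3))/10³ = 220/27 kN
  M_A = Pab²/L² = 11·(10/3)·(20/3)²/10² = 440/27 kN·m
  R_B = Pa²(a+3b)/L³ = 11·(10/3)²·((10/3)+3·(20/3))/10³ = 77/27 kN
  M_B = -Pa²b/L² = -11·(10/3)²·(20/3)/10² = -220/27 kN·m
Load 4 — applied couple M₀=16 kN·m at a=4 m (b=L-a=6):
  R_A = 6M₀ab/L³ = 6·16·4·6/10³ = 288/125 kN
  M_A = M₀b(2a-b)/L² = 16·6·(2·4-6)/10² = 48/25 kN·m
  R_B = -6M₀ab/L³ = -6·16·4·6/10³ = -288/125 kN
  M_B = M₀a(2b-a)/L² = 16·4·(2·6-4)/10² = 128/25 kN·m
Superposition: R_A = 295601/3375 kN, M_A = 100271/675 kN·m, R_B = 247774/3375 kN, M_B = -86419/675 kN·m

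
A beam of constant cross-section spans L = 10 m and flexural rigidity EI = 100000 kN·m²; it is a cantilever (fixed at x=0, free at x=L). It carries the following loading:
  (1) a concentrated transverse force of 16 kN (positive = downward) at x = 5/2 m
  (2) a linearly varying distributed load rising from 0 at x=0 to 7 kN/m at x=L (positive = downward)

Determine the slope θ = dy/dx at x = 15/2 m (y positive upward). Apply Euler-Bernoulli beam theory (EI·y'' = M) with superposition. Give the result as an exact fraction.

θ(15/2) = -9297/1024000 rad

Load 1 — point force P=16 kN at a=5/2 m (b=L-a=15/2):
  θ_1 = -Pa²/(2EI)  [x>a] = -16·(5/2)²/(2·100000) = -1/2000 rad
Load 2 — triangular load w₀=7 kN/m (0→w₀ over full span):
  θ_2 = (w₀Lx²/4-w₀L²x/3-w₀x⁴/(24L))/EI = (7·10·(15/2)²/4-7·10²·(15/2)/3-7·(15/2)⁴/(24·10))/100000 = -1757/204800 rad
Superposition: θ = Σ θ_i = -9297/1024000 rad ≈ -0.009079 rad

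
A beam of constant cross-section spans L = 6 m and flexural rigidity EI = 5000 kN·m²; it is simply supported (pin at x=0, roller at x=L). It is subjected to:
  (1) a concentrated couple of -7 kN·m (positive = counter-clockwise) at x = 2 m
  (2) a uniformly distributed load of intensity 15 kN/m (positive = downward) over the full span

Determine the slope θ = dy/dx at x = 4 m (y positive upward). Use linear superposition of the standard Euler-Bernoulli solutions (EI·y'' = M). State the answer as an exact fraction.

θ(4) = 101/7500 rad

Load 1 — applied couple M₀=-7 kN·m at a=2 m (b=L-a=4):
  θ_1 = (M₀x²/(2L)-M₀(x-a)+C₁)/EI  [x>a] with C₁=M₀(3b²-L²)/(6L)=-7/3 = ((-7)·4²/(2·6)-(-7)·(4-2)+(-7/3))/5000 = 7/15000 rad
Load 2 — uniform load w=15 kN/m over full span:
  θ_2 = -w(L³-6Lx²+4x³)/(24EI) = -15·(6³-6·6·4²+4·4³)/(24·5000) = 13/1000 rad
Superposition: θ = Σ θ_i = 101/7500 rad ≈ 0.013467 rad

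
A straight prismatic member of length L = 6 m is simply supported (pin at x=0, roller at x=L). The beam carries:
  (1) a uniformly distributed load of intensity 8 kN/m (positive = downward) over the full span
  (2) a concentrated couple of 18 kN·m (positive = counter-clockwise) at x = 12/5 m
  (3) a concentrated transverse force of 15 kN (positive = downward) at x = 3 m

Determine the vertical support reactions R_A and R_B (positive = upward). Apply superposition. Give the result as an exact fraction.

Load 1 — uniform load w=8 kN/m over full span:
  R_A = wL/2 = 8·6/2 = 24 kN
  R_B = wL/2 = 8·6/2 = 24 kN
Load 2 — applied couple M₀=18 kN·m at a=12/5 m (b=L-a=18/5):
  R_A = M₀/L = 18/6 = 3 kN
  R_B = -M₀/L = -18/6 = -3 kN
Load 3 — point force P=15 kN at a=3 m (b=L-a=3):
  R_A = Pb/L = 15·3/6 = 15/2 kN
  R_B = Pa/L = 15·3/6 = 15/2 kN
Superposition: R_A = 69/2 kN, R_B = 57/2 kN

R_A = 69/2 kN, R_B = 57/2 kN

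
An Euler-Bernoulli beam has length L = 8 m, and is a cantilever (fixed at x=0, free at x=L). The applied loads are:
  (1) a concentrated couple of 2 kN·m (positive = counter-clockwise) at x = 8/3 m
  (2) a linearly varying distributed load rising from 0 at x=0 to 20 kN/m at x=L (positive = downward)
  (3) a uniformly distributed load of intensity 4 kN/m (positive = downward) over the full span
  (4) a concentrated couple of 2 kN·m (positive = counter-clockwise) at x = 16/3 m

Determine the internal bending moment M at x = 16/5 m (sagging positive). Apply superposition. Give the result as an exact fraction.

M(16/5) = -1142/5 kN·m

Load 1 — applied couple M₀=2 kN·m at a=8/3 m (b=L-a=16/3):
  M_1 = 0  [x>a] = 0 kN·m
Load 2 — triangular load w₀=20 kN/m (0→w₀ over full span):
  M_2 = w₀Lx/2 - w₀L²/3 - w₀x³/(6L) = 20·8·(16/5)/2 - 20·8²/3 - 20·(16/5)³/(6·8) = -4608/25 kN·m
Load 3 — uniform load w=4 kN/m over full span:
  M_3 = -w(L-x)²/2 = -4·(8-(16/5))²/2 = -1152/25 kN·m
Load 4 — applied couple M₀=2 kN·m at a=16/3 m (b=L-a=8/3):
  M_4 = M₀  [x≤a] = 2 = 2 kN·m
Superposition: M = Σ M_i = -1142/5 kN·m ≈ -228.400000 kN·m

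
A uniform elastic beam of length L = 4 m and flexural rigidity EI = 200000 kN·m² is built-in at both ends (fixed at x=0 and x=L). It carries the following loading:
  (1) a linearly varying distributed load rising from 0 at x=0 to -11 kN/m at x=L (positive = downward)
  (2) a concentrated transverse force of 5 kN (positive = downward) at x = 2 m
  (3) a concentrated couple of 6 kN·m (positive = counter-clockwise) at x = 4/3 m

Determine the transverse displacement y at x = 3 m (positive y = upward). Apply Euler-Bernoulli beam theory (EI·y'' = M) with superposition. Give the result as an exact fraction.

Load 1 — triangular load w₀=-11 kN/m (0→w₀ over full span):
  y_1 = -w₀x²(L-x)²(x+2L)/(120LEI) = -(-11)·3²·(4-3)²·(3+2·4)/(120·4·200000) = 363/32000000 m
Load 2 — point force P=5 kN at a=2 m (b=L-a=2):
  y_2 = -Pa²(L-x)²(3bL-(3b+a)(L-x))/(6L³EI)  [x>a] = -5·2²·(4-3)²·(3·2·4-(3·2+2)·(4-3))/(6·4³·200000) = -1/240000 m
Load 3 — applied couple M₀=6 kN·m at a=4/3 m (b=L-a=8/3):
  y_3 = (R_Ax³/6 - M_Ax²/2 - M₀(x-a)²/2)/EI  [x>a] with R_A=2, M_A=0 = (2·3³/6 - 0·3²/2 - 6·(3-(4/3))²/2)/200000 = 1/300000 m
Superposition: y = Σ y_i = 1009/96000000 m ≈ 0.000011 m

y(3) = 1009/96000000 m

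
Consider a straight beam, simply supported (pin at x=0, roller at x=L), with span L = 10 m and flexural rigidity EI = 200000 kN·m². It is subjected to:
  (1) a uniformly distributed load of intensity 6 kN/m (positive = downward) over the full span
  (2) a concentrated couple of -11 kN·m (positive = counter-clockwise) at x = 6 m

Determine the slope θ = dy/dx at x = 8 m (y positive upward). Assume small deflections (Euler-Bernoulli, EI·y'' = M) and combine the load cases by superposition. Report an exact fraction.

Load 1 — uniform load w=6 kN/m over full span:
  θ_1 = -w(L³-6Lx²+4x³)/(24EI) = -6·(10³-6·10·8²+4·8³)/(24·200000) = 99/100000 rad
Load 2 — applied couple M₀=-11 kN·m at a=6 m (b=L-a=4):
  θ_2 = (M₀x²/(2L)-M₀(x-a)+C₁)/EI  [x>a] with C₁=M₀(3b²-L²)/(6L)=143/15 = ((-11)·8²/(2·10)-(-11)·(8-6)+(143/15))/200000 = -11/600000 rad
Superposition: θ = Σ θ_i = 583/600000 rad ≈ 0.000972 rad

θ(8) = 583/600000 rad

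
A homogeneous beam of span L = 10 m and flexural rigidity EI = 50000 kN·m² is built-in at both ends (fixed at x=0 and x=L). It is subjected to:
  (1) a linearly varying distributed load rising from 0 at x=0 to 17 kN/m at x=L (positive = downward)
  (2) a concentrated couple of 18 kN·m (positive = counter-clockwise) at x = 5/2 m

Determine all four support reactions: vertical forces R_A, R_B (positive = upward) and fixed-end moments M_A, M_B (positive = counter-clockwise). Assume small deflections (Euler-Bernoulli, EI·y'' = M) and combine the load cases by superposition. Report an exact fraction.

R_A = 1101/40 kN, M_A = 1279/24 kN·m, R_B = 2299/40 kN, M_B = -635/8 kN·m

Load 1 — triangular load w₀=17 kN/m (0→w₀ over full span):
  R_A = 3w₀L/20 = 3·17·10/20 = 51/2 kN
  M_A = w₀L²/30 = 17·10²/30 = 170/3 kN·m
  R_B = 7w₀L/20 = 7·17·10/20 = 119/2 kN
  M_B = -w₀L²/20 = -17·10²/20 = -85 kN·m
Load 2 — applied couple M₀=18 kN·m at a=5/2 m (b=L-a=15/2):
  R_A = 6M₀ab/L³ = 6·18·(5/2)·(15/2)/10³ = 81/40 kN
  M_A = M₀b(2a-b)/L² = 18·(15/2)·(2·(5/2)-(15/2))/10² = -27/8 kN·m
  R_B = -6M₀ab/L³ = -6·18·(5/2)·(15/2)/10³ = -81/40 kN
  M_B = M₀a(2b-a)/L² = 18·(5/2)·(2·(15/2)-(5/2))/10² = 45/8 kN·m
Superposition: R_A = 1101/40 kN, M_A = 1279/24 kN·m, R_B = 2299/40 kN, M_B = -635/8 kN·m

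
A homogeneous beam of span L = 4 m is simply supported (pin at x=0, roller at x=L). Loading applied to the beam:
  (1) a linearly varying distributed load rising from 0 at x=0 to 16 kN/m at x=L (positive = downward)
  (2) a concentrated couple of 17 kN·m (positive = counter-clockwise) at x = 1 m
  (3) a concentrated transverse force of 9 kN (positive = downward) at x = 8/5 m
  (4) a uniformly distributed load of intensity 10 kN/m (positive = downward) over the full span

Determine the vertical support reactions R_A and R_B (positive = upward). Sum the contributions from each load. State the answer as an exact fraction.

Load 1 — triangular load w₀=16 kN/m (0→w₀ over full span):
  R_A = w₀L/6 = 16·4/6 = 32/3 kN
  R_B = w₀L/3 = 16·4/3 = 64/3 kN
Load 2 — applied couple M₀=17 kN·m at a=1 m (b=L-a=3):
  R_A = M₀/L = 17/4 kN
  R_B = -M₀/L = -17/4 kN
Load 3 — point force P=9 kN at a=8/5 m (b=L-a=12/5):
  R_A = Pb/L = 9·(12/5)/4 = 27/5 kN
  R_B = Pa/L = 9·(8/5)/4 = 18/5 kN
Load 4 — uniform load w=10 kN/m over full span:
  R_A = wL/2 = 10·4/2 = 20 kN
  R_B = wL/2 = 10·4/2 = 20 kN
Superposition: R_A = 2419/60 kN, R_B = 2441/60 kN

R_A = 2419/60 kN, R_B = 2441/60 kN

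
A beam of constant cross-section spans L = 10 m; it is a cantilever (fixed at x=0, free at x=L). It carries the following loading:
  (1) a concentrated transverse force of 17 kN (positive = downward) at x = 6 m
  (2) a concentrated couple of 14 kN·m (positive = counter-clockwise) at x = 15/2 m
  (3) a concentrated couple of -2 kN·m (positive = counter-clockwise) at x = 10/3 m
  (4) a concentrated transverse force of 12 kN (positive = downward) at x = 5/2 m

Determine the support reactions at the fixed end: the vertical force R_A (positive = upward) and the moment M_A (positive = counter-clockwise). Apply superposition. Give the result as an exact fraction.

R_A = 29 kN, M_A = 120 kN·m

Load 1 — point force P=17 kN at a=6 m (b=L-a=4):
  R_A = P = 17 kN
  M_A = Pa = 17·6 = 102 kN·m
Load 2 — applied couple M₀=14 kN·m at a=15/2 m (b=L-a=5/2):
  R_A = 0 kN
  M_A = -M₀ = -14 kN·m
Load 3 — applied couple M₀=-2 kN·m at a=10/3 m (b=L-a=20/3):
  R_A = 0 kN
  M_A = -M₀ = -(-2) = 2 kN·m
Load 4 — point force P=12 kN at a=5/2 m (b=L-a=15/2):
  R_A = P = 12 kN
  M_A = Pa = 12·(5/2) = 30 kN·m
Superposition: R_A = 29 kN, M_A = 120 kN·m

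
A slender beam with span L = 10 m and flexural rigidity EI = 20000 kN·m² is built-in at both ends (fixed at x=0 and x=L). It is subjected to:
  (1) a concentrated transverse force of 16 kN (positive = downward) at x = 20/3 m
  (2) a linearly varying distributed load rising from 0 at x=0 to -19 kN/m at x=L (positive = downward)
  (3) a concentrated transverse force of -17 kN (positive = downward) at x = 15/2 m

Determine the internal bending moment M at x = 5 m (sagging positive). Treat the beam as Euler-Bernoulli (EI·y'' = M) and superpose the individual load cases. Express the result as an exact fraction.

M(5) = -5185/144 kN·m

Load 1 — point force P=16 kN at a=20/3 m (b=L-a=10/3):
  M_1 = Pb²(3a+b)x/L³ - Pab²/L²  [x≤a] = 16·(10/3)²·(3·(20/3)+(10/3))·5/10³ - 16·(20/3)·(10/3)²/10² = 80/9 kN·m
Load 2 — triangular load w₀=-19 kN/m (0→w₀ over full span):
  M_2 = 3w₀Lx/20 - w₀L²/30 - w₀x³/(6L) = 3·(-19)·10·5/20 - (-19)·10²/30 - (-19)·5³/(6·10) = -475/12 kN·m
Load 3 — point force P=-17 kN at a=15/2 m (b=L-a=5/2):
  M_3 = Pb²(3a+b)x/L³ - Pab²/L²  [x≤a] = (-17)·(5/2)²·(3·(15/2)+(5/2))·5/10³ - (-17)·(15/2)·(5/2)²/10² = -85/16 kN·m
Superposition: M = Σ M_i = -5185/144 kN·m ≈ -36.006944 kN·m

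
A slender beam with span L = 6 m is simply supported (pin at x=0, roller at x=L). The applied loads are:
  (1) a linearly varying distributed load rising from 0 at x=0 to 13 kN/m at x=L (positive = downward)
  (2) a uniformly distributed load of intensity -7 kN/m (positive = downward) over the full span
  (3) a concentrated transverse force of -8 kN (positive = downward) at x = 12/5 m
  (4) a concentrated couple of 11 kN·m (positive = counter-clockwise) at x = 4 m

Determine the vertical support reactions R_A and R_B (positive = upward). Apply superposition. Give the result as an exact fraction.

R_A = -329/30 kN, R_B = -1/30 kN

Load 1 — triangular load w₀=13 kN/m (0→w₀ over full span):
  R_A = w₀L/6 = 13·6/6 = 13 kN
  R_B = w₀L/3 = 13·6/3 = 26 kN
Load 2 — uniform load w=-7 kN/m over full span:
  R_A = wL/2 = (-7)·6/2 = -21 kN
  R_B = wL/2 = (-7)·6/2 = -21 kN
Load 3 — point force P=-8 kN at a=12/5 m (b=L-a=18/5):
  R_A = Pb/L = (-8)·(18/5)/6 = -24/5 kN
  R_B = Pa/L = (-8)·(12/5)/6 = -16/5 kN
Load 4 — applied couple M₀=11 kN·m at a=4 m (b=L-a=2):
  R_A = M₀/L = 11/6 kN
  R_B = -M₀/L = -11/6 kN
Superposition: R_A = -329/30 kN, R_B = -1/30 kN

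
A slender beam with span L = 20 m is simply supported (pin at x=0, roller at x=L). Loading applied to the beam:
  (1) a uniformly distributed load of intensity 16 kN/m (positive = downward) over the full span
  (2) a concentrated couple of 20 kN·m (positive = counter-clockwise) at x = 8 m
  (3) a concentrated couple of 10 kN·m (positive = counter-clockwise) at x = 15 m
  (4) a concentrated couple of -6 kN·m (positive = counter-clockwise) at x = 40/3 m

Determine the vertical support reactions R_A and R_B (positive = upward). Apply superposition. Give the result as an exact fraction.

Load 1 — uniform load w=16 kN/m over full span:
  R_A = wL/2 = 16·20/2 = 160 kN
  R_B = wL/2 = 16·20/2 = 160 kN
Load 2 — applied couple M₀=20 kN·m at a=8 m (b=L-a=12):
  R_A = M₀/L = 20/20 = 1 kN
  R_B = -M₀/L = -20/20 = -1 kN
Load 3 — applied couple M₀=10 kN·m at a=15 m (b=L-a=5):
  R_A = M₀/L = 10/20 = 1/2 kN
  R_B = -M₀/L = -10/20 = -1/2 kN
Load 4 — applied couple M₀=-6 kN·m at a=40/3 m (b=L-a=20/3):
  R_A = M₀/L = (-6)/20 = -3/10 kN
  R_B = -M₀/L = -(-6)/20 = 3/10 kN
Superposition: R_A = 806/5 kN, R_B = 794/5 kN

R_A = 806/5 kN, R_B = 794/5 kN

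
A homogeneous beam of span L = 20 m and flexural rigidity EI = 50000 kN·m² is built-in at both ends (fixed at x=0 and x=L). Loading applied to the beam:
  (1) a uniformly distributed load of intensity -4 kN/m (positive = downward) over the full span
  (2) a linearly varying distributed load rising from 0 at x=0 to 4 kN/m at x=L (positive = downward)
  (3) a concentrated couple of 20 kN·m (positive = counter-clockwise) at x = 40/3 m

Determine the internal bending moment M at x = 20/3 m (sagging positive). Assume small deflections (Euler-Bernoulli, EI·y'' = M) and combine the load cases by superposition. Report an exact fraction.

Load 1 — uniform load w=-4 kN/m over full span:
  M_1 = wLx/2 - wL²/12 - wx²/2 = (-4)·20·(20/3)/2 - (-4)·20²/12 - (-4)·(20/3)²/2 = -400/9 kN·m
Load 2 — triangular load w₀=4 kN/m (0→w₀ over full span):
  M_2 = 3w₀Lx/20 - w₀L²/30 - w₀x³/(6L) = 3·4·20·(20/3)/20 - 4·20²/30 - 4·(20/3)³/(6·20) = 1360/81 kN·m
Load 3 — applied couple M₀=20 kN·m at a=40/3 m (b=L-a=20/3):
  M_3 = R_Ax - M_A  [x≤a] with R_A=4/3, M_A=20/3 = (4/3)·(20/3) - (20/3) = 20/9 kN·m
Superposition: M = Σ M_i = -2060/81 kN·m ≈ -25.432099 kN·m

M(20/3) = -2060/81 kN·m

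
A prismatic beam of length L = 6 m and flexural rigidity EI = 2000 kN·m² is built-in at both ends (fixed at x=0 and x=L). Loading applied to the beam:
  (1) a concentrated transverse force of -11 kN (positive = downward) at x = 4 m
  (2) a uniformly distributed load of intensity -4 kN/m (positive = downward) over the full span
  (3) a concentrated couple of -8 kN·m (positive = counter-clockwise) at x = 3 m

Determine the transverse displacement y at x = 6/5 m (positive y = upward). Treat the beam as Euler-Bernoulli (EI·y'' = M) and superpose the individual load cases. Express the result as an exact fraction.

y(6/5) = 2131/468750 m

Load 1 — point force P=-11 kN at a=4 m (b=L-a=2):
  y_1 = -Pb²x²(3aL-(3a+b)x)/(6L³EI)  [x≤a] = -(-11)·2²·(6/5)²·(3·4·6-(3·4+2)·(6/5))/(6·6³·2000) = 253/187500 m
Load 2 — uniform load w=-4 kN/m over full span:
  y_2 = -wx²(L-x)²/(24EI) = -(-4)·(6/5)²·(6-(6/5))²/(24·2000) = 216/78125 m
Load 3 — applied couple M₀=-8 kN·m at a=3 m (b=L-a=3):
  y_3 = (R_Ax³/6 - M_Ax²/2)/EI  [x≤a] with R_A=-2, M_A=-2 = ((-2)·(6/5)³/6 - (-2)·(6/5)²/2)/2000 = 27/62500 m
Superposition: y = Σ y_i = 2131/468750 m ≈ 0.004546 m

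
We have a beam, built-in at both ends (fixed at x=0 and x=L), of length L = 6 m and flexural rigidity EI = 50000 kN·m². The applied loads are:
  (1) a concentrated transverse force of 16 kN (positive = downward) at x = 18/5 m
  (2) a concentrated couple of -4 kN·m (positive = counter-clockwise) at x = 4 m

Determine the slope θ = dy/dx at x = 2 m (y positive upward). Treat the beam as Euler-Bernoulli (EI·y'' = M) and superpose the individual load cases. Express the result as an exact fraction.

θ(2) = -883/7031250 rad

Load 1 — point force P=16 kN at a=18/5 m (b=L-a=12/5):
  θ_1 = -Pb²x(2aL-(3a+b)x)/(2L³EI)  [x≤a] = -16·(12/5)²·2·(2·(18/5)·6-(3·(18/5)+(12/5))·2)/(2·6³·50000) = -56/390625 rad
Load 2 — applied couple M₀=-4 kN·m at a=4 m (b=L-a=2):
  θ_2 = (R_Ax²/2 - M_Ax)/EI  [x≤a] with R_A=-8/9, M_A=-4/3 = ((-8/9)·2²/2 - (-4/3)·2)/50000 = 1/56250 rad
Superposition: θ = Σ θ_i = -883/7031250 rad ≈ -0.000126 rad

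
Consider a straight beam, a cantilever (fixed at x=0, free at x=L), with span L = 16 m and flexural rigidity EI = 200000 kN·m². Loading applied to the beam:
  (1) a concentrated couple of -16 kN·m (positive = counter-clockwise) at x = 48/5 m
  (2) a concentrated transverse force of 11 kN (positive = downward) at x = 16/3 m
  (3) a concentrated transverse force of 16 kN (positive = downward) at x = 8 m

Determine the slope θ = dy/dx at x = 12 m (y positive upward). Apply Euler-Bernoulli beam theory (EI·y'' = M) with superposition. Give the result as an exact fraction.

θ(12) = -578/140625 rad

Load 1 — applied couple M₀=-16 kN·m at a=48/5 m (b=L-a=32/5):
  θ_1 = M₀a/EI  [x>a] = (-16)·(48/5)/200000 = -12/15625 rad
Load 2 — point force P=11 kN at a=16/3 m (b=L-a=32/3):
  θ_2 = -Pa²/(2EI)  [x>a] = -11·(16/3)²/(2·200000) = -22/28125 rad
Load 3 — point force P=16 kN at a=8 m (b=L-a=8):
  θ_3 = -Pa²/(2EI)  [x>a] = -16·8²/(2·200000) = -8/3125 rad
Superposition: θ = Σ θ_i = -578/140625 rad ≈ -0.004110 rad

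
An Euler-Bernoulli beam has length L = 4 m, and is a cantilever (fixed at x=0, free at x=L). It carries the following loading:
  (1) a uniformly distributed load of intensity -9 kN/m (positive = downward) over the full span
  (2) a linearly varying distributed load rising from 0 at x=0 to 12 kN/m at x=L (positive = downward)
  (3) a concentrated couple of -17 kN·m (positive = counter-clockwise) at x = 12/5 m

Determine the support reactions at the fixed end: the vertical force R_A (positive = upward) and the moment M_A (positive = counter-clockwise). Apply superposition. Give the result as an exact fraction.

Load 1 — uniform load w=-9 kN/m over full span:
  R_A = wL = (-9)·4 = -36 kN
  M_A = wL²/2 = (-9)·4²/2 = -72 kN·m
Load 2 — triangular load w₀=12 kN/m (0→w₀ over full span):
  R_A = w₀L/2 = 12·4/2 = 24 kN
  M_A = w₀L²/3 = 12·4²/3 = 64 kN·m
Load 3 — applied couple M₀=-17 kN·m at a=12/5 m (b=L-a=8/5):
  R_A = 0 kN
  M_A = -M₀ = -(-17) = 17 kN·m
Superposition: R_A = -12 kN, M_A = 9 kN·m

R_A = -12 kN, M_A = 9 kN·m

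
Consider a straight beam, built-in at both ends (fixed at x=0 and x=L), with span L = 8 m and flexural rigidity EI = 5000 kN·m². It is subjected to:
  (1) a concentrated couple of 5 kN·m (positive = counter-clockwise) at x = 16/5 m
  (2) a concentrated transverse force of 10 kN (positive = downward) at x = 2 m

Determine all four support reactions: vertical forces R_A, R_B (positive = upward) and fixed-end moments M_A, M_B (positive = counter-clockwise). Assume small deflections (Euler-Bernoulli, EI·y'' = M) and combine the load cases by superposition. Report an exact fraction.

R_A = 747/80 kN, M_A = 237/20 kN·m, R_B = 53/80 kN, M_B = -43/20 kN·m

Load 1 — applied couple M₀=5 kN·m at a=16/5 m (b=L-a=24/5):
  R_A = 6M₀ab/L³ = 6·5·(16/5)·(24/5)/8³ = 9/10 kN
  M_A = M₀b(2a-b)/L² = 5·(24/5)·(2·(16/5)-(24/5))/8² = 3/5 kN·m
  R_B = -6M₀ab/L³ = -6·5·(16/5)·(24/5)/8³ = -9/10 kN
  M_B = M₀a(2b-a)/L² = 5·(16/5)·(2·(24/5)-(16/5))/8² = 8/5 kN·m
Load 2 — point force P=10 kN at a=2 m (b=L-a=6):
  R_A = Pb²(3a+b)/L³ = 10·6²·(3·2+6)/8³ = 135/16 kN
  M_A = Pab²/L² = 10·2·6²/8² = 45/4 kN·m
  R_B = Pa²(a+3b)/L³ = 10·2²·(2+3·6)/8³ = 25/16 kN
  M_B = -Pa²b/L² = -10·2²·6/8² = -15/4 kN·m
Superposition: R_A = 747/80 kN, M_A = 237/20 kN·m, R_B = 53/80 kN, M_B = -43/20 kN·m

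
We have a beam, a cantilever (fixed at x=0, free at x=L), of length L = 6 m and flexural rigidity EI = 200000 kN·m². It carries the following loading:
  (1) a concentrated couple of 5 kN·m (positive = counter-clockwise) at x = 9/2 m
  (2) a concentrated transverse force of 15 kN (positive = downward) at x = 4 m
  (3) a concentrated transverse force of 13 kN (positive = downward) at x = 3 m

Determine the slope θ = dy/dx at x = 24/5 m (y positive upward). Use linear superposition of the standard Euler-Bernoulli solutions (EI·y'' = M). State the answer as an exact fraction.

Load 1 — applied couple M₀=5 kN·m at a=9/2 m (b=L-a=3/2):
  θ_1 = M₀a/EI  [x>a] = 5·(9/2)/200000 = 9/80000 rad
Load 2 — point force P=15 kN at a=4 m (b=L-a=2):
  θ_2 = -Pa²/(2EI)  [x>a] = -15·4²/(2·200000) = -3/5000 rad
Load 3 — point force P=13 kN at a=3 m (b=L-a=3):
  θ_3 = -Pa²/(2EI)  [x>a] = -13·3²/(2·200000) = -117/400000 rad
Superposition: θ = Σ θ_i = -39/50000 rad ≈ -0.000780 rad

θ(24/5) = -39/50000 rad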